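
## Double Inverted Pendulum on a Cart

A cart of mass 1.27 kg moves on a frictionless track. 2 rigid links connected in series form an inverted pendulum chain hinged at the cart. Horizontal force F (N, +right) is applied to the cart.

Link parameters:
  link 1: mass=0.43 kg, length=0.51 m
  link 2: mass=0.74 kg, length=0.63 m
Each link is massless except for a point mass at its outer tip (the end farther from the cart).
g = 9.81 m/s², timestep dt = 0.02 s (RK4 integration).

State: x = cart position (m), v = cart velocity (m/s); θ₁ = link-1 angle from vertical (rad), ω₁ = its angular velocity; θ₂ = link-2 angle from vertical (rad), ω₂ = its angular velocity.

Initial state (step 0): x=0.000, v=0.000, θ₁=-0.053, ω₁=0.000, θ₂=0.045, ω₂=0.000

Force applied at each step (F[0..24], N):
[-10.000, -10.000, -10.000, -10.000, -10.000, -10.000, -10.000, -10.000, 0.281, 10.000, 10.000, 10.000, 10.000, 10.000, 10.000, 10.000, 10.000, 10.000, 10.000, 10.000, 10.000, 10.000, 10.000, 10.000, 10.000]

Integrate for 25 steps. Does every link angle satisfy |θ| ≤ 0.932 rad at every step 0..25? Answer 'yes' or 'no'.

Answer: yes

Derivation:
apply F[0]=-10.000 → step 1: x=-0.001, v=-0.148, θ₁=-0.051, ω₁=0.204, θ₂=0.046, ω₂=0.084
apply F[1]=-10.000 → step 2: x=-0.006, v=-0.296, θ₁=-0.045, ω₁=0.413, θ₂=0.048, ω₂=0.166
apply F[2]=-10.000 → step 3: x=-0.013, v=-0.447, θ₁=-0.034, ω₁=0.633, θ₂=0.052, ω₂=0.242
apply F[3]=-10.000 → step 4: x=-0.024, v=-0.599, θ₁=-0.019, ω₁=0.868, θ₂=0.058, ω₂=0.310
apply F[4]=-10.000 → step 5: x=-0.037, v=-0.755, θ₁=0.000, ω₁=1.126, θ₂=0.065, ω₂=0.367
apply F[5]=-10.000 → step 6: x=-0.054, v=-0.915, θ₁=0.026, ω₁=1.410, θ₂=0.073, ω₂=0.410
apply F[6]=-10.000 → step 7: x=-0.074, v=-1.078, θ₁=0.057, ω₁=1.727, θ₂=0.081, ω₂=0.435
apply F[7]=-10.000 → step 8: x=-0.097, v=-1.246, θ₁=0.095, ω₁=2.078, θ₂=0.090, ω₂=0.441
apply F[8]=+0.281 → step 9: x=-0.122, v=-1.257, θ₁=0.137, ω₁=2.155, θ₂=0.099, ω₂=0.428
apply F[9]=+10.000 → step 10: x=-0.146, v=-1.124, θ₁=0.179, ω₁=1.990, θ₂=0.107, ω₂=0.387
apply F[10]=+10.000 → step 11: x=-0.167, v=-0.998, θ₁=0.217, ω₁=1.876, θ₂=0.114, ω₂=0.320
apply F[11]=+10.000 → step 12: x=-0.186, v=-0.879, θ₁=0.254, ω₁=1.810, θ₂=0.119, ω₂=0.229
apply F[12]=+10.000 → step 13: x=-0.202, v=-0.766, θ₁=0.290, ω₁=1.790, θ₂=0.123, ω₂=0.112
apply F[13]=+10.000 → step 14: x=-0.217, v=-0.658, θ₁=0.326, ω₁=1.812, θ₂=0.124, ω₂=-0.027
apply F[14]=+10.000 → step 15: x=-0.229, v=-0.554, θ₁=0.363, ω₁=1.872, θ₂=0.122, ω₂=-0.189
apply F[15]=+10.000 → step 16: x=-0.239, v=-0.452, θ₁=0.401, ω₁=1.968, θ₂=0.116, ω₂=-0.372
apply F[16]=+10.000 → step 17: x=-0.247, v=-0.352, θ₁=0.442, ω₁=2.094, θ₂=0.107, ω₂=-0.572
apply F[17]=+10.000 → step 18: x=-0.253, v=-0.252, θ₁=0.485, ω₁=2.242, θ₂=0.093, ω₂=-0.784
apply F[18]=+10.000 → step 19: x=-0.257, v=-0.150, θ₁=0.532, ω₁=2.406, θ₂=0.075, ω₂=-1.004
apply F[19]=+10.000 → step 20: x=-0.259, v=-0.045, θ₁=0.581, ω₁=2.577, θ₂=0.053, ω₂=-1.225
apply F[20]=+10.000 → step 21: x=-0.259, v=0.064, θ₁=0.635, ω₁=2.749, θ₂=0.026, ω₂=-1.440
apply F[21]=+10.000 → step 22: x=-0.256, v=0.177, θ₁=0.691, ω₁=2.914, θ₂=-0.005, ω₂=-1.644
apply F[22]=+10.000 → step 23: x=-0.252, v=0.295, θ₁=0.751, ω₁=3.072, θ₂=-0.039, ω₂=-1.834
apply F[23]=+10.000 → step 24: x=-0.244, v=0.418, θ₁=0.814, ω₁=3.219, θ₂=-0.078, ω₂=-2.006
apply F[24]=+10.000 → step 25: x=-0.235, v=0.545, θ₁=0.880, ω₁=3.359, θ₂=-0.120, ω₂=-2.161
Max |angle| over trajectory = 0.880 rad; bound = 0.932 → within bound.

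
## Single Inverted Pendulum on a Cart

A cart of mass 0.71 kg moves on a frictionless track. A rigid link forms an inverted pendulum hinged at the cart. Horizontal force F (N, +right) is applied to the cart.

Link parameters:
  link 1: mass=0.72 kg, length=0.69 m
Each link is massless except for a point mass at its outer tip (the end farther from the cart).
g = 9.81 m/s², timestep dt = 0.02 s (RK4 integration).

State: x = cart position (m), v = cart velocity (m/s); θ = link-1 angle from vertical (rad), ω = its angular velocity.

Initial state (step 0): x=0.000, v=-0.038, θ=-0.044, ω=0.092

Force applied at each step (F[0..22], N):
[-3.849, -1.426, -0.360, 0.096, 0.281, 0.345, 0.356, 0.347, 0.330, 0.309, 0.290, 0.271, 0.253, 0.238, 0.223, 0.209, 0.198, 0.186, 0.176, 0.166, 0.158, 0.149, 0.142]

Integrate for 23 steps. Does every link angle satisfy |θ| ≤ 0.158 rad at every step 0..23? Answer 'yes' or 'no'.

Answer: yes

Derivation:
apply F[0]=-3.849 → step 1: x=-0.002, v=-0.138, θ=-0.041, ω=0.224
apply F[1]=-1.426 → step 2: x=-0.005, v=-0.170, θ=-0.036, ω=0.260
apply F[2]=-0.360 → step 3: x=-0.008, v=-0.174, θ=-0.031, ω=0.256
apply F[3]=+0.096 → step 4: x=-0.012, v=-0.166, θ=-0.026, ω=0.236
apply F[4]=+0.281 → step 5: x=-0.015, v=-0.153, θ=-0.021, ω=0.211
apply F[5]=+0.345 → step 6: x=-0.018, v=-0.139, θ=-0.017, ω=0.186
apply F[6]=+0.356 → step 7: x=-0.020, v=-0.126, θ=-0.014, ω=0.162
apply F[7]=+0.347 → step 8: x=-0.023, v=-0.114, θ=-0.011, ω=0.141
apply F[8]=+0.330 → step 9: x=-0.025, v=-0.103, θ=-0.008, ω=0.122
apply F[9]=+0.309 → step 10: x=-0.027, v=-0.093, θ=-0.006, ω=0.105
apply F[10]=+0.290 → step 11: x=-0.029, v=-0.083, θ=-0.004, ω=0.091
apply F[11]=+0.271 → step 12: x=-0.030, v=-0.075, θ=-0.002, ω=0.078
apply F[12]=+0.253 → step 13: x=-0.032, v=-0.068, θ=-0.001, ω=0.066
apply F[13]=+0.238 → step 14: x=-0.033, v=-0.061, θ=0.000, ω=0.056
apply F[14]=+0.223 → step 15: x=-0.034, v=-0.055, θ=0.001, ω=0.048
apply F[15]=+0.209 → step 16: x=-0.035, v=-0.049, θ=0.002, ω=0.040
apply F[16]=+0.198 → step 17: x=-0.036, v=-0.044, θ=0.003, ω=0.034
apply F[17]=+0.186 → step 18: x=-0.037, v=-0.040, θ=0.003, ω=0.028
apply F[18]=+0.176 → step 19: x=-0.038, v=-0.035, θ=0.004, ω=0.023
apply F[19]=+0.166 → step 20: x=-0.038, v=-0.032, θ=0.004, ω=0.018
apply F[20]=+0.158 → step 21: x=-0.039, v=-0.028, θ=0.005, ω=0.015
apply F[21]=+0.149 → step 22: x=-0.040, v=-0.025, θ=0.005, ω=0.011
apply F[22]=+0.142 → step 23: x=-0.040, v=-0.022, θ=0.005, ω=0.008
Max |angle| over trajectory = 0.044 rad; bound = 0.158 → within bound.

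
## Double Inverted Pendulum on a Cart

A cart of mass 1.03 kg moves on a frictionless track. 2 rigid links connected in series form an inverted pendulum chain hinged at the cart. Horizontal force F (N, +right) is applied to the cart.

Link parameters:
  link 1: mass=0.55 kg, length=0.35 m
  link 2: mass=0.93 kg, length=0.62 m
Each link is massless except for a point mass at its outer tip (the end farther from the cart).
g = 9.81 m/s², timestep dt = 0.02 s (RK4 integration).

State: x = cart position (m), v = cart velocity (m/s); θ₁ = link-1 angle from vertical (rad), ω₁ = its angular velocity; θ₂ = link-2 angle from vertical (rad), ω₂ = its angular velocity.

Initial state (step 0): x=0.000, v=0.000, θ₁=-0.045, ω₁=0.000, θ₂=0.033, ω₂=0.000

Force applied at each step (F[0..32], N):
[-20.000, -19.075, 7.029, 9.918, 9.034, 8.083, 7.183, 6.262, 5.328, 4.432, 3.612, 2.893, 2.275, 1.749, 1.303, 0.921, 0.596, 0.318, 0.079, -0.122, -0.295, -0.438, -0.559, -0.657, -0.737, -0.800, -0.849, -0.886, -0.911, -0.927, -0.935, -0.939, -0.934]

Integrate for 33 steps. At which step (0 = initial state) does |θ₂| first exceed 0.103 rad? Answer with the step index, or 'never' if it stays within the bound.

Answer: never

Derivation:
apply F[0]=-20.000 → step 1: x=-0.004, v=-0.376, θ₁=-0.035, ω₁=0.975, θ₂=0.034, ω₂=0.068
apply F[1]=-19.075 → step 2: x=-0.015, v=-0.740, θ₁=-0.006, ω₁=1.951, θ₂=0.036, ω₂=0.114
apply F[2]=+7.029 → step 3: x=-0.028, v=-0.607, θ₁=0.029, ω₁=1.555, θ₂=0.038, ω₂=0.133
apply F[3]=+9.918 → step 4: x=-0.039, v=-0.426, θ₁=0.055, ω₁=1.066, θ₂=0.041, ω₂=0.130
apply F[4]=+9.034 → step 5: x=-0.046, v=-0.269, θ₁=0.072, ω₁=0.676, θ₂=0.043, ω₂=0.111
apply F[5]=+8.083 → step 6: x=-0.050, v=-0.135, θ₁=0.083, ω₁=0.371, θ₂=0.045, ω₂=0.081
apply F[6]=+7.183 → step 7: x=-0.051, v=-0.020, θ₁=0.088, ω₁=0.133, θ₂=0.046, ω₂=0.046
apply F[7]=+6.262 → step 8: x=-0.051, v=0.075, θ₁=0.089, ω₁=-0.050, θ₂=0.047, ω₂=0.009
apply F[8]=+5.328 → step 9: x=-0.048, v=0.153, θ₁=0.086, ω₁=-0.183, θ₂=0.047, ω₂=-0.027
apply F[9]=+4.432 → step 10: x=-0.045, v=0.215, θ₁=0.082, ω₁=-0.276, θ₂=0.046, ω₂=-0.059
apply F[10]=+3.612 → step 11: x=-0.040, v=0.263, θ₁=0.076, ω₁=-0.336, θ₂=0.044, ω₂=-0.088
apply F[11]=+2.893 → step 12: x=-0.034, v=0.299, θ₁=0.068, ω₁=-0.371, θ₂=0.042, ω₂=-0.113
apply F[12]=+2.275 → step 13: x=-0.028, v=0.325, θ₁=0.061, ω₁=-0.386, θ₂=0.040, ω₂=-0.133
apply F[13]=+1.749 → step 14: x=-0.021, v=0.343, θ₁=0.053, ω₁=-0.388, θ₂=0.037, ω₂=-0.148
apply F[14]=+1.303 → step 15: x=-0.014, v=0.354, θ₁=0.046, ω₁=-0.380, θ₂=0.034, ω₂=-0.160
apply F[15]=+0.921 → step 16: x=-0.007, v=0.360, θ₁=0.038, ω₁=-0.365, θ₂=0.031, ω₂=-0.168
apply F[16]=+0.596 → step 17: x=-0.000, v=0.362, θ₁=0.031, ω₁=-0.346, θ₂=0.027, ω₂=-0.173
apply F[17]=+0.318 → step 18: x=0.007, v=0.361, θ₁=0.024, ω₁=-0.324, θ₂=0.024, ω₂=-0.175
apply F[18]=+0.079 → step 19: x=0.014, v=0.356, θ₁=0.018, ω₁=-0.300, θ₂=0.020, ω₂=-0.174
apply F[19]=-0.122 → step 20: x=0.021, v=0.350, θ₁=0.012, ω₁=-0.276, θ₂=0.017, ω₂=-0.171
apply F[20]=-0.295 → step 21: x=0.028, v=0.341, θ₁=0.007, ω₁=-0.251, θ₂=0.013, ω₂=-0.167
apply F[21]=-0.438 → step 22: x=0.035, v=0.331, θ₁=0.002, ω₁=-0.227, θ₂=0.010, ω₂=-0.160
apply F[22]=-0.559 → step 23: x=0.042, v=0.321, θ₁=-0.002, ω₁=-0.204, θ₂=0.007, ω₂=-0.153
apply F[23]=-0.657 → step 24: x=0.048, v=0.309, θ₁=-0.006, ω₁=-0.182, θ₂=0.004, ω₂=-0.145
apply F[24]=-0.737 → step 25: x=0.054, v=0.297, θ₁=-0.009, ω₁=-0.161, θ₂=0.001, ω₂=-0.137
apply F[25]=-0.800 → step 26: x=0.060, v=0.284, θ₁=-0.012, ω₁=-0.141, θ₂=-0.001, ω₂=-0.128
apply F[26]=-0.849 → step 27: x=0.065, v=0.271, θ₁=-0.015, ω₁=-0.122, θ₂=-0.004, ω₂=-0.118
apply F[27]=-0.886 → step 28: x=0.071, v=0.259, θ₁=-0.017, ω₁=-0.106, θ₂=-0.006, ω₂=-0.109
apply F[28]=-0.911 → step 29: x=0.076, v=0.246, θ₁=-0.019, ω₁=-0.090, θ₂=-0.008, ω₂=-0.100
apply F[29]=-0.927 → step 30: x=0.080, v=0.234, θ₁=-0.021, ω₁=-0.076, θ₂=-0.010, ω₂=-0.091
apply F[30]=-0.935 → step 31: x=0.085, v=0.222, θ₁=-0.022, ω₁=-0.063, θ₂=-0.012, ω₂=-0.082
apply F[31]=-0.939 → step 32: x=0.089, v=0.210, θ₁=-0.023, ω₁=-0.051, θ₂=-0.013, ω₂=-0.073
apply F[32]=-0.934 → step 33: x=0.093, v=0.198, θ₁=-0.024, ω₁=-0.041, θ₂=-0.015, ω₂=-0.065
max |θ₂| = 0.047 ≤ 0.103 over all 34 states.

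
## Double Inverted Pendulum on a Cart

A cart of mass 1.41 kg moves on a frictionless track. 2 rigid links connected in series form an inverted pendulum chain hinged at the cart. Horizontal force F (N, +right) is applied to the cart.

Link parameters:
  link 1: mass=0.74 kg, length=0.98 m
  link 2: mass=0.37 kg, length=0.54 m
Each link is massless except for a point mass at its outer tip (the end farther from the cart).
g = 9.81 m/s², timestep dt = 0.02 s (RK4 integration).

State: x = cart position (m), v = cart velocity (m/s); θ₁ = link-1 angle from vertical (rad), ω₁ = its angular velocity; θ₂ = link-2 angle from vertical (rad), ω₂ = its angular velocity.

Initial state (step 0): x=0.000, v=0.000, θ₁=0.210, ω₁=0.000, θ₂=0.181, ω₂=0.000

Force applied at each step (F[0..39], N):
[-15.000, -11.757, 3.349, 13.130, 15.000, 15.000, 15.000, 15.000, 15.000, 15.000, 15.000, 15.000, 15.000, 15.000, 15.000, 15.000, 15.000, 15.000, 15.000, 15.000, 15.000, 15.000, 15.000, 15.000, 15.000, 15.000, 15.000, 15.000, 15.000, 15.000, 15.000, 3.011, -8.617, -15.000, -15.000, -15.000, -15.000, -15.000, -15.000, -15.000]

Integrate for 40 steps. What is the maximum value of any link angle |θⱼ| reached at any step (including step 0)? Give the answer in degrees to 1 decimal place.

Answer: 65.4°

Derivation:
apply F[0]=-15.000 → step 1: x=-0.002, v=-0.236, θ₁=0.213, ω₁=0.280, θ₂=0.181, ω₂=-0.012
apply F[1]=-11.757 → step 2: x=-0.009, v=-0.428, θ₁=0.221, ω₁=0.516, θ₂=0.181, ω₂=-0.026
apply F[2]=+3.349 → step 3: x=-0.017, v=-0.414, θ₁=0.231, ω₁=0.551, θ₂=0.180, ω₂=-0.050
apply F[3]=+13.130 → step 4: x=-0.024, v=-0.268, θ₁=0.242, ω₁=0.460, θ₂=0.178, ω₂=-0.085
apply F[4]=+15.000 → step 5: x=-0.028, v=-0.099, θ₁=0.250, ω₁=0.349, θ₂=0.176, ω₂=-0.129
apply F[5]=+15.000 → step 6: x=-0.028, v=0.069, θ₁=0.256, ω₁=0.243, θ₂=0.173, ω₂=-0.178
apply F[6]=+15.000 → step 7: x=-0.025, v=0.235, θ₁=0.259, ω₁=0.140, θ₂=0.169, ω₂=-0.233
apply F[7]=+15.000 → step 8: x=-0.019, v=0.401, θ₁=0.261, ω₁=0.039, θ₂=0.164, ω₂=-0.294
apply F[8]=+15.000 → step 9: x=-0.009, v=0.567, θ₁=0.261, ω₁=-0.061, θ₂=0.157, ω₂=-0.358
apply F[9]=+15.000 → step 10: x=0.004, v=0.733, θ₁=0.259, ω₁=-0.161, θ₂=0.150, ω₂=-0.426
apply F[10]=+15.000 → step 11: x=0.020, v=0.900, θ₁=0.254, ω₁=-0.263, θ₂=0.140, ω₂=-0.497
apply F[11]=+15.000 → step 12: x=0.040, v=1.069, θ₁=0.248, ω₁=-0.366, θ₂=0.130, ω₂=-0.570
apply F[12]=+15.000 → step 13: x=0.063, v=1.239, θ₁=0.240, ω₁=-0.472, θ₂=0.117, ω₂=-0.645
apply F[13]=+15.000 → step 14: x=0.090, v=1.411, θ₁=0.229, ω₁=-0.583, θ₂=0.104, ω₂=-0.721
apply F[14]=+15.000 → step 15: x=0.119, v=1.586, θ₁=0.216, ω₁=-0.699, θ₂=0.089, ω₂=-0.798
apply F[15]=+15.000 → step 16: x=0.153, v=1.763, θ₁=0.201, ω₁=-0.821, θ₂=0.072, ω₂=-0.874
apply F[16]=+15.000 → step 17: x=0.190, v=1.945, θ₁=0.184, ω₁=-0.951, θ₂=0.054, ω₂=-0.949
apply F[17]=+15.000 → step 18: x=0.231, v=2.131, θ₁=0.163, ω₁=-1.091, θ₂=0.034, ω₂=-1.020
apply F[18]=+15.000 → step 19: x=0.275, v=2.321, θ₁=0.140, ω₁=-1.240, θ₂=0.013, ω₂=-1.088
apply F[19]=+15.000 → step 20: x=0.324, v=2.516, θ₁=0.113, ω₁=-1.402, θ₂=-0.010, ω₂=-1.150
apply F[20]=+15.000 → step 21: x=0.376, v=2.715, θ₁=0.084, ω₁=-1.575, θ₂=-0.033, ω₂=-1.205
apply F[21]=+15.000 → step 22: x=0.432, v=2.920, θ₁=0.050, ω₁=-1.763, θ₂=-0.058, ω₂=-1.252
apply F[22]=+15.000 → step 23: x=0.493, v=3.130, θ₁=0.013, ω₁=-1.964, θ₂=-0.083, ω₂=-1.288
apply F[23]=+15.000 → step 24: x=0.558, v=3.343, θ₁=-0.028, ω₁=-2.179, θ₂=-0.109, ω₂=-1.314
apply F[24]=+15.000 → step 25: x=0.627, v=3.559, θ₁=-0.074, ω₁=-2.406, θ₂=-0.136, ω₂=-1.329
apply F[25]=+15.000 → step 26: x=0.700, v=3.775, θ₁=-0.125, ω₁=-2.645, θ₂=-0.162, ω₂=-1.335
apply F[26]=+15.000 → step 27: x=0.777, v=3.988, θ₁=-0.180, ω₁=-2.890, θ₂=-0.189, ω₂=-1.336
apply F[27]=+15.000 → step 28: x=0.859, v=4.195, θ₁=-0.240, ω₁=-3.138, θ₂=-0.216, ω₂=-1.337
apply F[28]=+15.000 → step 29: x=0.945, v=4.391, θ₁=-0.305, ω₁=-3.382, θ₂=-0.242, ω₂=-1.347
apply F[29]=+15.000 → step 30: x=1.035, v=4.571, θ₁=-0.375, ω₁=-3.617, θ₂=-0.270, ω₂=-1.375
apply F[30]=+15.000 → step 31: x=1.128, v=4.732, θ₁=-0.450, ω₁=-3.836, θ₂=-0.298, ω₂=-1.434
apply F[31]=+3.011 → step 32: x=1.223, v=4.729, θ₁=-0.528, ω₁=-3.914, θ₂=-0.327, ω₂=-1.495
apply F[32]=-8.617 → step 33: x=1.316, v=4.581, θ₁=-0.605, ω₁=-3.886, θ₂=-0.357, ω₂=-1.532
apply F[33]=-15.000 → step 34: x=1.405, v=4.363, θ₁=-0.683, ω₁=-3.825, θ₂=-0.388, ω₂=-1.540
apply F[34]=-15.000 → step 35: x=1.490, v=4.149, θ₁=-0.759, ω₁=-3.790, θ₂=-0.419, ω₂=-1.543
apply F[35]=-15.000 → step 36: x=1.571, v=3.937, θ₁=-0.834, ω₁=-3.778, θ₂=-0.450, ω₂=-1.542
apply F[36]=-15.000 → step 37: x=1.648, v=3.724, θ₁=-0.910, ω₁=-3.789, θ₂=-0.480, ω₂=-1.541
apply F[37]=-15.000 → step 38: x=1.720, v=3.510, θ₁=-0.986, ω₁=-3.819, θ₂=-0.511, ω₂=-1.544
apply F[38]=-15.000 → step 39: x=1.788, v=3.292, θ₁=-1.063, ω₁=-3.869, θ₂=-0.542, ω₂=-1.555
apply F[39]=-15.000 → step 40: x=1.852, v=3.068, θ₁=-1.141, ω₁=-3.936, θ₂=-0.574, ω₂=-1.577
Max |angle| over trajectory = 1.141 rad = 65.4°.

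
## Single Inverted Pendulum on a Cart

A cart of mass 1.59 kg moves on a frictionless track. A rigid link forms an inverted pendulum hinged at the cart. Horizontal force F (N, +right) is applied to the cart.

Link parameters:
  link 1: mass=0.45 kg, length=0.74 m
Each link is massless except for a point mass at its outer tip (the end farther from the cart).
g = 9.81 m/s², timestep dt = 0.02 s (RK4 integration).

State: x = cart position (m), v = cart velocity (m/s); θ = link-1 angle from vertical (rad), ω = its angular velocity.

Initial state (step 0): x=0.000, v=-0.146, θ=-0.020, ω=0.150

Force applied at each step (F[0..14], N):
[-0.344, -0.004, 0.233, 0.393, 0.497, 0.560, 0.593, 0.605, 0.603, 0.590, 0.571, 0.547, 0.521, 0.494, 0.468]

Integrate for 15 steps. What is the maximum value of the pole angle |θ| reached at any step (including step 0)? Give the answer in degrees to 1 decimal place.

Answer: 1.1°

Derivation:
apply F[0]=-0.344 → step 1: x=-0.003, v=-0.149, θ=-0.017, ω=0.150
apply F[1]=-0.004 → step 2: x=-0.006, v=-0.148, θ=-0.014, ω=0.144
apply F[2]=+0.233 → step 3: x=-0.009, v=-0.145, θ=-0.011, ω=0.136
apply F[3]=+0.393 → step 4: x=-0.012, v=-0.139, θ=-0.009, ω=0.126
apply F[4]=+0.497 → step 5: x=-0.014, v=-0.133, θ=-0.006, ω=0.115
apply F[5]=+0.560 → step 6: x=-0.017, v=-0.125, θ=-0.004, ω=0.104
apply F[6]=+0.593 → step 7: x=-0.019, v=-0.118, θ=-0.002, ω=0.093
apply F[7]=+0.605 → step 8: x=-0.022, v=-0.110, θ=-0.000, ω=0.082
apply F[8]=+0.603 → step 9: x=-0.024, v=-0.103, θ=0.001, ω=0.072
apply F[9]=+0.590 → step 10: x=-0.026, v=-0.095, θ=0.003, ω=0.062
apply F[10]=+0.571 → step 11: x=-0.028, v=-0.088, θ=0.004, ω=0.054
apply F[11]=+0.547 → step 12: x=-0.029, v=-0.082, θ=0.005, ω=0.046
apply F[12]=+0.521 → step 13: x=-0.031, v=-0.075, θ=0.006, ω=0.039
apply F[13]=+0.494 → step 14: x=-0.032, v=-0.069, θ=0.006, ω=0.032
apply F[14]=+0.468 → step 15: x=-0.034, v=-0.064, θ=0.007, ω=0.027
Max |angle| over trajectory = 0.020 rad = 1.1°.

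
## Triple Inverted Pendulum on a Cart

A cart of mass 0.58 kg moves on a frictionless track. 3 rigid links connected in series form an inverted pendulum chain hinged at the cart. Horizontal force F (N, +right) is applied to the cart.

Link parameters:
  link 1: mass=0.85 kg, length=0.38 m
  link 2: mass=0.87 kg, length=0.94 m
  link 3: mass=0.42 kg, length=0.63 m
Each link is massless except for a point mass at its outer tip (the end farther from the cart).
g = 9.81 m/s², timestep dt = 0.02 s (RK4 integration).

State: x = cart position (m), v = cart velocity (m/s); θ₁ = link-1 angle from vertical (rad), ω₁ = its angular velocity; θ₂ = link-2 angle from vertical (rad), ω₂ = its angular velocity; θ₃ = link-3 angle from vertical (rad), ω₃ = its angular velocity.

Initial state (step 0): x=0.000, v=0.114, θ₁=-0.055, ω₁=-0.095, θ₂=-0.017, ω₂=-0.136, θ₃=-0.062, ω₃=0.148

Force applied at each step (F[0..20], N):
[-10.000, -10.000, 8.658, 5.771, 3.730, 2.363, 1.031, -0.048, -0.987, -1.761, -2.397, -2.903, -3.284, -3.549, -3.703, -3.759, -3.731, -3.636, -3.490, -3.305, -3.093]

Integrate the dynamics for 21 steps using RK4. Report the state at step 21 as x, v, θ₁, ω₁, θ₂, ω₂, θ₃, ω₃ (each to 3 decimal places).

Answer: x=-0.001, v=-0.343, θ₁=-0.084, ω₁=0.212, θ₂=-0.049, ω₂=0.072, θ₃=-0.037, ω₃=0.068

Derivation:
apply F[0]=-10.000 → step 1: x=-0.001, v=-0.189, θ₁=-0.050, ω₁=0.645, θ₂=-0.019, ω₂=-0.112, θ₃=-0.059, ω₃=0.127
apply F[1]=-10.000 → step 2: x=-0.008, v=-0.504, θ₁=-0.029, ω₁=1.436, θ₂=-0.022, ω₂=-0.097, θ₃=-0.057, ω₃=0.109
apply F[2]=+8.658 → step 3: x=-0.015, v=-0.194, θ₁=-0.008, ω₁=0.615, θ₂=-0.023, ω₂=-0.096, θ₃=-0.055, ω₃=0.095
apply F[3]=+5.771 → step 4: x=-0.016, v=0.008, θ₁=-0.001, ω₁=0.097, θ₂=-0.025, ω₂=-0.104, θ₃=-0.053, ω₃=0.082
apply F[4]=+3.730 → step 5: x=-0.015, v=0.138, θ₁=-0.003, ω₁=-0.225, θ₂=-0.028, ω₂=-0.115, θ₃=-0.052, ω₃=0.070
apply F[5]=+2.363 → step 6: x=-0.011, v=0.223, θ₁=-0.009, ω₁=-0.435, θ₂=-0.030, ω₂=-0.125, θ₃=-0.050, ω₃=0.060
apply F[6]=+1.031 → step 7: x=-0.007, v=0.269, θ₁=-0.019, ω₁=-0.549, θ₂=-0.033, ω₂=-0.132, θ₃=-0.049, ω₃=0.051
apply F[7]=-0.048 → step 8: x=-0.001, v=0.284, θ₁=-0.030, ω₁=-0.596, θ₂=-0.035, ω₂=-0.135, θ₃=-0.048, ω₃=0.045
apply F[8]=-0.987 → step 9: x=0.005, v=0.276, θ₁=-0.042, ω₁=-0.593, θ₂=-0.038, ω₂=-0.134, θ₃=-0.047, ω₃=0.040
apply F[9]=-1.761 → step 10: x=0.010, v=0.250, θ₁=-0.054, ω₁=-0.556, θ₂=-0.041, ω₂=-0.129, θ₃=-0.047, ω₃=0.036
apply F[10]=-2.397 → step 11: x=0.014, v=0.210, θ₁=-0.064, ω₁=-0.495, θ₂=-0.043, ω₂=-0.119, θ₃=-0.046, ω₃=0.034
apply F[11]=-2.903 → step 12: x=0.018, v=0.160, θ₁=-0.073, ω₁=-0.418, θ₂=-0.045, ω₂=-0.106, θ₃=-0.045, ω₃=0.033
apply F[12]=-3.284 → step 13: x=0.021, v=0.103, θ₁=-0.081, ω₁=-0.333, θ₂=-0.047, ω₂=-0.090, θ₃=-0.045, ω₃=0.034
apply F[13]=-3.549 → step 14: x=0.022, v=0.042, θ₁=-0.086, ω₁=-0.245, θ₂=-0.049, ω₂=-0.071, θ₃=-0.044, ω₃=0.036
apply F[14]=-3.703 → step 15: x=0.022, v=-0.020, θ₁=-0.090, ω₁=-0.158, θ₂=-0.050, ω₂=-0.051, θ₃=-0.043, ω₃=0.039
apply F[15]=-3.759 → step 16: x=0.021, v=-0.082, θ₁=-0.093, ω₁=-0.076, θ₂=-0.051, ω₂=-0.030, θ₃=-0.042, ω₃=0.042
apply F[16]=-3.731 → step 17: x=0.019, v=-0.142, θ₁=-0.094, ω₁=-0.001, θ₂=-0.051, ω₂=-0.008, θ₃=-0.041, ω₃=0.047
apply F[17]=-3.636 → step 18: x=0.016, v=-0.198, θ₁=-0.093, ω₁=0.065, θ₂=-0.051, ω₂=0.013, θ₃=-0.040, ω₃=0.052
apply F[18]=-3.490 → step 19: x=0.011, v=-0.251, θ₁=-0.091, ω₁=0.123, θ₂=-0.051, ω₂=0.034, θ₃=-0.039, ω₃=0.057
apply F[19]=-3.305 → step 20: x=0.006, v=-0.299, θ₁=-0.088, ω₁=0.172, θ₂=-0.050, ω₂=0.054, θ₃=-0.038, ω₃=0.062
apply F[20]=-3.093 → step 21: x=-0.001, v=-0.343, θ₁=-0.084, ω₁=0.212, θ₂=-0.049, ω₂=0.072, θ₃=-0.037, ω₃=0.068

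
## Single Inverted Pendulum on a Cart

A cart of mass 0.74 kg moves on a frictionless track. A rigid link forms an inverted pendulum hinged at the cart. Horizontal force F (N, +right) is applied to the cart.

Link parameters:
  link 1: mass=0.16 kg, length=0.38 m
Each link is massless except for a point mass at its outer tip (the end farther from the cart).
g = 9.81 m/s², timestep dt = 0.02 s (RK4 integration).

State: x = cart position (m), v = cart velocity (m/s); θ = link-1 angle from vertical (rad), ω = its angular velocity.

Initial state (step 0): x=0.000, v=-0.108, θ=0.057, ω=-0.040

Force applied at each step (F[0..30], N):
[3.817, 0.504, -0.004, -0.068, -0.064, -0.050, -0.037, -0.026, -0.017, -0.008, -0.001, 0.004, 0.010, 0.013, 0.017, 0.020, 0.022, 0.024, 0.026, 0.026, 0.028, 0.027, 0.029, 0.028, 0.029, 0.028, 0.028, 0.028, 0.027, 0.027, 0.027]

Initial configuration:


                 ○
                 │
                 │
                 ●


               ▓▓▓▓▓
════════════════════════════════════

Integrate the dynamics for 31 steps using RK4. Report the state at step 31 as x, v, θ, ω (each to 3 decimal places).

Answer: x=-0.008, v=-0.010, θ=0.004, ω=-0.011

Derivation:
apply F[0]=+3.817 → step 1: x=-0.001, v=-0.007, θ=0.054, ω=-0.276
apply F[1]=+0.504 → step 2: x=-0.001, v=0.004, θ=0.048, ω=-0.280
apply F[2]=-0.004 → step 3: x=-0.001, v=0.002, θ=0.043, ω=-0.251
apply F[3]=-0.068 → step 4: x=-0.001, v=-0.001, θ=0.038, ω=-0.220
apply F[4]=-0.064 → step 5: x=-0.001, v=-0.005, θ=0.034, ω=-0.193
apply F[5]=-0.050 → step 6: x=-0.001, v=-0.007, θ=0.031, ω=-0.169
apply F[6]=-0.037 → step 7: x=-0.001, v=-0.010, θ=0.027, ω=-0.149
apply F[7]=-0.026 → step 8: x=-0.002, v=-0.011, θ=0.025, ω=-0.130
apply F[8]=-0.017 → step 9: x=-0.002, v=-0.013, θ=0.022, ω=-0.115
apply F[9]=-0.008 → step 10: x=-0.002, v=-0.014, θ=0.020, ω=-0.101
apply F[10]=-0.001 → step 11: x=-0.002, v=-0.015, θ=0.018, ω=-0.089
apply F[11]=+0.004 → step 12: x=-0.003, v=-0.015, θ=0.016, ω=-0.078
apply F[12]=+0.010 → step 13: x=-0.003, v=-0.016, θ=0.015, ω=-0.069
apply F[13]=+0.013 → step 14: x=-0.003, v=-0.016, θ=0.014, ω=-0.061
apply F[14]=+0.017 → step 15: x=-0.004, v=-0.016, θ=0.012, ω=-0.054
apply F[15]=+0.020 → step 16: x=-0.004, v=-0.016, θ=0.011, ω=-0.048
apply F[16]=+0.022 → step 17: x=-0.004, v=-0.016, θ=0.011, ω=-0.043
apply F[17]=+0.024 → step 18: x=-0.005, v=-0.016, θ=0.010, ω=-0.038
apply F[18]=+0.026 → step 19: x=-0.005, v=-0.015, θ=0.009, ω=-0.034
apply F[19]=+0.026 → step 20: x=-0.005, v=-0.015, θ=0.008, ω=-0.030
apply F[20]=+0.028 → step 21: x=-0.006, v=-0.015, θ=0.008, ω=-0.027
apply F[21]=+0.027 → step 22: x=-0.006, v=-0.014, θ=0.007, ω=-0.025
apply F[22]=+0.029 → step 23: x=-0.006, v=-0.014, θ=0.007, ω=-0.022
apply F[23]=+0.028 → step 24: x=-0.006, v=-0.013, θ=0.006, ω=-0.020
apply F[24]=+0.029 → step 25: x=-0.007, v=-0.013, θ=0.006, ω=-0.018
apply F[25]=+0.028 → step 26: x=-0.007, v=-0.012, θ=0.006, ω=-0.017
apply F[26]=+0.028 → step 27: x=-0.007, v=-0.012, θ=0.005, ω=-0.015
apply F[27]=+0.028 → step 28: x=-0.007, v=-0.011, θ=0.005, ω=-0.014
apply F[28]=+0.027 → step 29: x=-0.008, v=-0.011, θ=0.005, ω=-0.013
apply F[29]=+0.027 → step 30: x=-0.008, v=-0.010, θ=0.005, ω=-0.012
apply F[30]=+0.027 → step 31: x=-0.008, v=-0.010, θ=0.004, ω=-0.011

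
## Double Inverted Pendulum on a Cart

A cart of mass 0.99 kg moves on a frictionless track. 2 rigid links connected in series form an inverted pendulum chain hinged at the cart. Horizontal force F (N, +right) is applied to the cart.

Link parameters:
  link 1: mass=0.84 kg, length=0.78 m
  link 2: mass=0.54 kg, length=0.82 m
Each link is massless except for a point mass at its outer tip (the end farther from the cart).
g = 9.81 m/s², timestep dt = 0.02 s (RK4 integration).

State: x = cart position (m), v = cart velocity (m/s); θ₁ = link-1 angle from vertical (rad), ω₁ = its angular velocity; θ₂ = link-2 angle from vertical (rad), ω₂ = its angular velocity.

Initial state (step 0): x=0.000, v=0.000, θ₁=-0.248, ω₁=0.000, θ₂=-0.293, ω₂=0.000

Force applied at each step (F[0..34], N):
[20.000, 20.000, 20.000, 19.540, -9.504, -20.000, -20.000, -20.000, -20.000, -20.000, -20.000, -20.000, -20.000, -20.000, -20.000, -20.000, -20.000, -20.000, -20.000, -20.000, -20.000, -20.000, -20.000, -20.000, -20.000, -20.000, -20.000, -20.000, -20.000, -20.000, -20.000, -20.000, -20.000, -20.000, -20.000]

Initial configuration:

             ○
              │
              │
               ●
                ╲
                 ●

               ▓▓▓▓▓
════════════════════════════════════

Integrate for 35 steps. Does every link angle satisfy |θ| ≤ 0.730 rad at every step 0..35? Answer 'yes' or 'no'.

Answer: no

Derivation:
apply F[0]=+20.000 → step 1: x=0.004, v=0.432, θ₁=-0.254, ω₁=-0.596, θ₂=-0.293, ω₂=-0.007
apply F[1]=+20.000 → step 2: x=0.017, v=0.860, θ₁=-0.272, ω₁=-1.189, θ₂=-0.293, ω₂=-0.011
apply F[2]=+20.000 → step 3: x=0.039, v=1.278, θ₁=-0.301, ω₁=-1.774, θ₂=-0.293, ω₂=-0.012
apply F[3]=+19.540 → step 4: x=0.068, v=1.671, θ₁=-0.343, ω₁=-2.331, θ₂=-0.294, ω₂=-0.012
apply F[4]=-9.504 → step 5: x=0.100, v=1.550, θ₁=-0.389, ω₁=-2.285, θ₂=-0.294, ω₂=0.008
apply F[5]=-20.000 → step 6: x=0.128, v=1.267, θ₁=-0.432, ω₁=-2.073, θ₂=-0.293, ω₂=0.059
apply F[6]=-20.000 → step 7: x=0.151, v=1.001, θ₁=-0.472, ω₁=-1.906, θ₂=-0.291, ω₂=0.132
apply F[7]=-20.000 → step 8: x=0.169, v=0.750, θ₁=-0.509, ω₁=-1.778, θ₂=-0.288, ω₂=0.224
apply F[8]=-20.000 → step 9: x=0.181, v=0.510, θ₁=-0.543, ω₁=-1.683, θ₂=-0.282, ω₂=0.337
apply F[9]=-20.000 → step 10: x=0.189, v=0.279, θ₁=-0.576, ω₁=-1.616, θ₂=-0.274, ω₂=0.467
apply F[10]=-20.000 → step 11: x=0.192, v=0.055, θ₁=-0.608, ω₁=-1.575, θ₂=-0.263, ω₂=0.614
apply F[11]=-20.000 → step 12: x=0.191, v=-0.164, θ₁=-0.639, ω₁=-1.555, θ₂=-0.250, ω₂=0.777
apply F[12]=-20.000 → step 13: x=0.186, v=-0.380, θ₁=-0.670, ω₁=-1.554, θ₂=-0.232, ω₂=0.956
apply F[13]=-20.000 → step 14: x=0.176, v=-0.594, θ₁=-0.702, ω₁=-1.568, θ₂=-0.211, ω₂=1.149
apply F[14]=-20.000 → step 15: x=0.162, v=-0.808, θ₁=-0.733, ω₁=-1.594, θ₂=-0.186, ω₂=1.355
apply F[15]=-20.000 → step 16: x=0.144, v=-1.022, θ₁=-0.765, ω₁=-1.629, θ₂=-0.157, ω₂=1.573
apply F[16]=-20.000 → step 17: x=0.121, v=-1.239, θ₁=-0.798, ω₁=-1.671, θ₂=-0.123, ω₂=1.802
apply F[17]=-20.000 → step 18: x=0.094, v=-1.458, θ₁=-0.832, ω₁=-1.715, θ₂=-0.085, ω₂=2.039
apply F[18]=-20.000 → step 19: x=0.063, v=-1.681, θ₁=-0.867, ω₁=-1.759, θ₂=-0.042, ω₂=2.285
apply F[19]=-20.000 → step 20: x=0.027, v=-1.908, θ₁=-0.903, ω₁=-1.800, θ₂=0.007, ω₂=2.536
apply F[20]=-20.000 → step 21: x=-0.013, v=-2.138, θ₁=-0.939, ω₁=-1.835, θ₂=0.060, ω₂=2.792
apply F[21]=-20.000 → step 22: x=-0.059, v=-2.371, θ₁=-0.976, ω₁=-1.862, θ₂=0.118, ω₂=3.052
apply F[22]=-20.000 → step 23: x=-0.108, v=-2.605, θ₁=-1.013, ω₁=-1.878, θ₂=0.182, ω₂=3.317
apply F[23]=-20.000 → step 24: x=-0.163, v=-2.840, θ₁=-1.051, ω₁=-1.882, θ₂=0.251, ω₂=3.585
apply F[24]=-20.000 → step 25: x=-0.222, v=-3.073, θ₁=-1.089, ω₁=-1.871, θ₂=0.325, ω₂=3.858
apply F[25]=-20.000 → step 26: x=-0.286, v=-3.303, θ₁=-1.126, ω₁=-1.845, θ₂=0.405, ω₂=4.137
apply F[26]=-20.000 → step 27: x=-0.354, v=-3.526, θ₁=-1.162, ω₁=-1.802, θ₂=0.491, ω₂=4.423
apply F[27]=-20.000 → step 28: x=-0.427, v=-3.738, θ₁=-1.198, ω₁=-1.744, θ₂=0.582, ω₂=4.717
apply F[28]=-20.000 → step 29: x=-0.503, v=-3.937, θ₁=-1.232, ω₁=-1.669, θ₂=0.680, ω₂=5.020
apply F[29]=-20.000 → step 30: x=-0.584, v=-4.117, θ₁=-1.264, ω₁=-1.582, θ₂=0.783, ω₂=5.331
apply F[30]=-20.000 → step 31: x=-0.668, v=-4.275, θ₁=-1.295, ω₁=-1.486, θ₂=0.893, ω₂=5.646
apply F[31]=-20.000 → step 32: x=-0.755, v=-4.405, θ₁=-1.324, ω₁=-1.390, θ₂=1.009, ω₂=5.960
apply F[32]=-20.000 → step 33: x=-0.844, v=-4.503, θ₁=-1.351, ω₁=-1.308, θ₂=1.131, ω₂=6.263
apply F[33]=-20.000 → step 34: x=-0.935, v=-4.567, θ₁=-1.376, ω₁=-1.258, θ₂=1.259, ω₂=6.537
apply F[34]=-20.000 → step 35: x=-1.026, v=-4.600, θ₁=-1.401, ω₁=-1.263, θ₂=1.392, ω₂=6.761
Max |angle| over trajectory = 1.401 rad; bound = 0.730 → exceeded.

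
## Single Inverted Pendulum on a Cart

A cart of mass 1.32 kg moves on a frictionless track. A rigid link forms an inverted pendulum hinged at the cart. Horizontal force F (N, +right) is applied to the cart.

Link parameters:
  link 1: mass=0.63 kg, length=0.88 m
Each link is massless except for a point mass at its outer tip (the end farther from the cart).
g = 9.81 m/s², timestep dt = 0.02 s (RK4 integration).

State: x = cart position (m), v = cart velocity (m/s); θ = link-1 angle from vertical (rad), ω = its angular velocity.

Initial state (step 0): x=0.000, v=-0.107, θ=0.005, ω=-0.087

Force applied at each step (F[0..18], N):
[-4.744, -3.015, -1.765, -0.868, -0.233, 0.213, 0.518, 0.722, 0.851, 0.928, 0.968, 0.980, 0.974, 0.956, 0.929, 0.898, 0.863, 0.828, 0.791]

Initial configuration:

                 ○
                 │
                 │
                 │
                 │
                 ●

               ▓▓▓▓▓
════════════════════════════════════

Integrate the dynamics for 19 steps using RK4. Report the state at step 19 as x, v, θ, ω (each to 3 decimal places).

apply F[0]=-4.744 → step 1: x=-0.003, v=-0.179, θ=0.004, ω=-0.004
apply F[1]=-3.015 → step 2: x=-0.007, v=-0.225, θ=0.005, ω=0.049
apply F[2]=-1.765 → step 3: x=-0.012, v=-0.253, θ=0.006, ω=0.082
apply F[3]=-0.868 → step 4: x=-0.017, v=-0.266, θ=0.008, ω=0.099
apply F[4]=-0.233 → step 5: x=-0.022, v=-0.271, θ=0.010, ω=0.106
apply F[5]=+0.213 → step 6: x=-0.028, v=-0.268, θ=0.012, ω=0.105
apply F[6]=+0.518 → step 7: x=-0.033, v=-0.262, θ=0.014, ω=0.101
apply F[7]=+0.722 → step 8: x=-0.038, v=-0.252, θ=0.016, ω=0.093
apply F[8]=+0.851 → step 9: x=-0.043, v=-0.241, θ=0.018, ω=0.084
apply F[9]=+0.928 → step 10: x=-0.048, v=-0.229, θ=0.019, ω=0.074
apply F[10]=+0.968 → step 11: x=-0.052, v=-0.216, θ=0.021, ω=0.064
apply F[11]=+0.980 → step 12: x=-0.056, v=-0.203, θ=0.022, ω=0.054
apply F[12]=+0.974 → step 13: x=-0.060, v=-0.190, θ=0.023, ω=0.045
apply F[13]=+0.956 → step 14: x=-0.064, v=-0.178, θ=0.024, ω=0.036
apply F[14]=+0.929 → step 15: x=-0.067, v=-0.166, θ=0.024, ω=0.028
apply F[15]=+0.898 → step 16: x=-0.071, v=-0.155, θ=0.025, ω=0.020
apply F[16]=+0.863 → step 17: x=-0.074, v=-0.144, θ=0.025, ω=0.014
apply F[17]=+0.828 → step 18: x=-0.076, v=-0.134, θ=0.025, ω=0.008
apply F[18]=+0.791 → step 19: x=-0.079, v=-0.124, θ=0.025, ω=0.002

Answer: x=-0.079, v=-0.124, θ=0.025, ω=0.002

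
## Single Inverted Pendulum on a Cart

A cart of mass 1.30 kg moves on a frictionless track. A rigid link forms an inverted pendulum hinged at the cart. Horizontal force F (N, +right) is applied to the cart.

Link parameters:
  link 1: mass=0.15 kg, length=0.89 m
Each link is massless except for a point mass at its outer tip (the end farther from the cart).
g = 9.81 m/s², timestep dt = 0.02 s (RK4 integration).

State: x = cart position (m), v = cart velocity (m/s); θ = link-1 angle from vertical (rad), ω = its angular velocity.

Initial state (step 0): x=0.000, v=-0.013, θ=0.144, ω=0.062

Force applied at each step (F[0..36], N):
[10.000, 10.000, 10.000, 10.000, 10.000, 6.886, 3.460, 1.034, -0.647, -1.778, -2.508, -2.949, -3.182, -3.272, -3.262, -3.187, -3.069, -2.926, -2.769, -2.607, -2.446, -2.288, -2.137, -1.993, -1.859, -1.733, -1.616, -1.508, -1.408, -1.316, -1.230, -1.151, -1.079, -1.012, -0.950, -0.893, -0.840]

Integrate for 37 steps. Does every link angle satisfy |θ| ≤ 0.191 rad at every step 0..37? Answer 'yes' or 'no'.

Answer: yes

Derivation:
apply F[0]=+10.000 → step 1: x=0.001, v=0.137, θ=0.144, ω=-0.073
apply F[1]=+10.000 → step 2: x=0.005, v=0.288, θ=0.141, ω=-0.209
apply F[2]=+10.000 → step 3: x=0.013, v=0.438, θ=0.136, ω=-0.346
apply F[3]=+10.000 → step 4: x=0.023, v=0.589, θ=0.127, ω=-0.485
apply F[4]=+10.000 → step 5: x=0.036, v=0.740, θ=0.116, ω=-0.627
apply F[5]=+6.886 → step 6: x=0.052, v=0.843, θ=0.103, ω=-0.718
apply F[6]=+3.460 → step 7: x=0.069, v=0.894, θ=0.088, ω=-0.754
apply F[7]=+1.034 → step 8: x=0.088, v=0.908, θ=0.073, ω=-0.752
apply F[8]=-0.647 → step 9: x=0.106, v=0.897, θ=0.058, ω=-0.725
apply F[9]=-1.778 → step 10: x=0.123, v=0.869, θ=0.044, ω=-0.682
apply F[10]=-2.508 → step 11: x=0.140, v=0.829, θ=0.031, ω=-0.630
apply F[11]=-2.949 → step 12: x=0.156, v=0.783, θ=0.019, ω=-0.573
apply F[12]=-3.182 → step 13: x=0.172, v=0.734, θ=0.008, ω=-0.514
apply F[13]=-3.272 → step 14: x=0.186, v=0.684, θ=-0.002, ω=-0.457
apply F[14]=-3.262 → step 15: x=0.199, v=0.634, θ=-0.010, ω=-0.402
apply F[15]=-3.187 → step 16: x=0.211, v=0.585, θ=-0.018, ω=-0.351
apply F[16]=-3.069 → step 17: x=0.222, v=0.538, θ=-0.024, ω=-0.303
apply F[17]=-2.926 → step 18: x=0.233, v=0.494, θ=-0.030, ω=-0.259
apply F[18]=-2.769 → step 19: x=0.242, v=0.452, θ=-0.035, ω=-0.219
apply F[19]=-2.607 → step 20: x=0.251, v=0.413, θ=-0.039, ω=-0.183
apply F[20]=-2.446 → step 21: x=0.259, v=0.376, θ=-0.042, ω=-0.151
apply F[21]=-2.288 → step 22: x=0.266, v=0.342, θ=-0.045, ω=-0.122
apply F[22]=-2.137 → step 23: x=0.272, v=0.310, θ=-0.047, ω=-0.096
apply F[23]=-1.993 → step 24: x=0.278, v=0.280, θ=-0.049, ω=-0.074
apply F[24]=-1.859 → step 25: x=0.283, v=0.253, θ=-0.050, ω=-0.054
apply F[25]=-1.733 → step 26: x=0.288, v=0.227, θ=-0.051, ω=-0.036
apply F[26]=-1.616 → step 27: x=0.293, v=0.204, θ=-0.051, ω=-0.021
apply F[27]=-1.508 → step 28: x=0.296, v=0.182, θ=-0.052, ω=-0.007
apply F[28]=-1.408 → step 29: x=0.300, v=0.161, θ=-0.052, ω=0.004
apply F[29]=-1.316 → step 30: x=0.303, v=0.142, θ=-0.052, ω=0.014
apply F[30]=-1.230 → step 31: x=0.306, v=0.124, θ=-0.051, ω=0.023
apply F[31]=-1.151 → step 32: x=0.308, v=0.108, θ=-0.051, ω=0.030
apply F[32]=-1.079 → step 33: x=0.310, v=0.092, θ=-0.050, ω=0.036
apply F[33]=-1.012 → step 34: x=0.312, v=0.078, θ=-0.049, ω=0.042
apply F[34]=-0.950 → step 35: x=0.313, v=0.064, θ=-0.048, ω=0.046
apply F[35]=-0.893 → step 36: x=0.314, v=0.052, θ=-0.047, ω=0.050
apply F[36]=-0.840 → step 37: x=0.315, v=0.040, θ=-0.046, ω=0.053
Max |angle| over trajectory = 0.144 rad; bound = 0.191 → within bound.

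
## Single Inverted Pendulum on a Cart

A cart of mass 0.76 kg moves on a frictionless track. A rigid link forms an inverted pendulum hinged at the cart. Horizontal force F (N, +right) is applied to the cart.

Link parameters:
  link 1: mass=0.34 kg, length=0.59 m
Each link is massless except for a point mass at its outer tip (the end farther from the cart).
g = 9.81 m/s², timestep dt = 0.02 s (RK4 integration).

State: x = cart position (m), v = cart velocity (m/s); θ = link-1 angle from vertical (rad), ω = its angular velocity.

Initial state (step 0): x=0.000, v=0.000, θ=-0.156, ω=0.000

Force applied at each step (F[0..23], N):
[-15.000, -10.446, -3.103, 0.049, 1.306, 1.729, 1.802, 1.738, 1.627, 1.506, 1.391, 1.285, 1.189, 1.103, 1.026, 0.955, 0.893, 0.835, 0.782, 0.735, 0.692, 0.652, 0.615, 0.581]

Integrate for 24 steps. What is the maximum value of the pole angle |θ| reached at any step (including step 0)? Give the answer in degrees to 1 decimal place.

apply F[0]=-15.000 → step 1: x=-0.004, v=-0.378, θ=-0.150, ω=0.581
apply F[1]=-10.446 → step 2: x=-0.014, v=-0.638, θ=-0.135, ω=0.971
apply F[2]=-3.103 → step 3: x=-0.027, v=-0.709, θ=-0.115, ω=1.049
apply F[3]=+0.049 → step 4: x=-0.041, v=-0.699, θ=-0.094, ω=0.998
apply F[4]=+1.306 → step 5: x=-0.055, v=-0.658, θ=-0.075, ω=0.900
apply F[5]=+1.729 → step 6: x=-0.068, v=-0.607, θ=-0.058, ω=0.792
apply F[6]=+1.802 → step 7: x=-0.079, v=-0.556, θ=-0.043, ω=0.688
apply F[7]=+1.738 → step 8: x=-0.090, v=-0.507, θ=-0.031, ω=0.593
apply F[8]=+1.627 → step 9: x=-0.100, v=-0.462, θ=-0.020, ω=0.508
apply F[9]=+1.506 → step 10: x=-0.108, v=-0.421, θ=-0.010, ω=0.434
apply F[10]=+1.391 → step 11: x=-0.117, v=-0.384, θ=-0.002, ω=0.369
apply F[11]=+1.285 → step 12: x=-0.124, v=-0.350, θ=0.005, ω=0.313
apply F[12]=+1.189 → step 13: x=-0.131, v=-0.319, θ=0.010, ω=0.263
apply F[13]=+1.103 → step 14: x=-0.137, v=-0.292, θ=0.015, ω=0.220
apply F[14]=+1.026 → step 15: x=-0.142, v=-0.266, θ=0.019, ω=0.183
apply F[15]=+0.955 → step 16: x=-0.147, v=-0.243, θ=0.023, ω=0.150
apply F[16]=+0.893 → step 17: x=-0.152, v=-0.221, θ=0.025, ω=0.122
apply F[17]=+0.835 → step 18: x=-0.156, v=-0.202, θ=0.028, ω=0.098
apply F[18]=+0.782 → step 19: x=-0.160, v=-0.184, θ=0.029, ω=0.077
apply F[19]=+0.735 → step 20: x=-0.164, v=-0.167, θ=0.031, ω=0.058
apply F[20]=+0.692 → step 21: x=-0.167, v=-0.151, θ=0.032, ω=0.042
apply F[21]=+0.652 → step 22: x=-0.170, v=-0.137, θ=0.032, ω=0.029
apply F[22]=+0.615 → step 23: x=-0.172, v=-0.124, θ=0.033, ω=0.017
apply F[23]=+0.581 → step 24: x=-0.175, v=-0.111, θ=0.033, ω=0.007
Max |angle| over trajectory = 0.156 rad = 8.9°.

Answer: 8.9°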